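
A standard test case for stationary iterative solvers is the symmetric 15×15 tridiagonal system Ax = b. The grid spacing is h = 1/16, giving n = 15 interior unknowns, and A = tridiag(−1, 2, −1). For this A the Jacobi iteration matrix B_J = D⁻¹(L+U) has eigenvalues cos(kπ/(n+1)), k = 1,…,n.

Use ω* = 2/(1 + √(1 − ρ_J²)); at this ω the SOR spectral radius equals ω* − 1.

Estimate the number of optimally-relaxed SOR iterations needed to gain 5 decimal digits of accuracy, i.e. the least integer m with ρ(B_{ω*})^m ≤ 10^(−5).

ρ_J = max_k |cos(kπ/16)| = cos(π/16) = 0.9807853
√(1−ρ_J²) = |sin(π/16)| = 0.1950903
ω* = 2/(1 + 0.1950903) = 2/1.1950903 = 1.6735137.
At ω = 1.6735137 every |λ(B_ω)| = ω−1, so ρ_SOR = 0.6735137.
Need (0.6735137)^m ≤ 10^(−5): m ≥ 5·ln10/|ln 0.6735137| = 11.5129/0.395247 = 29.128 ⇒ m = 30.

m = 30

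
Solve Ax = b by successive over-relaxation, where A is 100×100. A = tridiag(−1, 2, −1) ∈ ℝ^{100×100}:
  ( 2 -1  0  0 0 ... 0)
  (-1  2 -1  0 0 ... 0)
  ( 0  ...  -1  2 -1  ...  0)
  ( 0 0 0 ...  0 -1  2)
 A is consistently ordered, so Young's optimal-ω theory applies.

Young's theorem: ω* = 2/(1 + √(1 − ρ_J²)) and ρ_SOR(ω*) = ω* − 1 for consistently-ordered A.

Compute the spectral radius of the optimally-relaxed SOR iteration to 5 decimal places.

spectrum of D⁻¹(L+U) = {cos(kπ/101) : 1≤k≤100}; ρ_J = cos(π/101) = 0.99952.
√(1 − cos²(π/101)) = sin(π/101) ≈ 0.031100.
So ω* = 2/1.031100 = 1.93968 (Young).
At ω = 1.93968 every |λ(B_ω)| = ω−1, so ρ_SOR = 0.93968.

ρ_SOR = 0.93968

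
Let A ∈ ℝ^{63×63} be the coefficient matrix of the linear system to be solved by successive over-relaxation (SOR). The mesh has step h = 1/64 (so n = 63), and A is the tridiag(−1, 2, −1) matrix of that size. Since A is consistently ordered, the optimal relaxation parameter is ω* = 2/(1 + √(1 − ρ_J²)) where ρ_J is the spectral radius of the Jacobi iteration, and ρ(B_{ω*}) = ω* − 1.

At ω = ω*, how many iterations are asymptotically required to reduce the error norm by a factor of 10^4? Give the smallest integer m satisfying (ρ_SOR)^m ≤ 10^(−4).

m = 94

[ρ_J] n=63: ρ(B_J) = cos(π/(n+1)) = cos(π/64) = 0.9987955.
root = sin(π/64) = 0.0490677  (since 1−cos² = sin²).
ω* = 2 / (1 + 0.0490677) = 2 / 1.0490677 ≈ 1.9064547.
[ρ_SOR] ω* − 1 = 0.9064547.
(0.9064547)^m ≤ 10^{−4}  ⇒  m·ln(0.9064547) ≤ −4·ln10  ⇒  m ≥ 93.778  ⇒  m = 94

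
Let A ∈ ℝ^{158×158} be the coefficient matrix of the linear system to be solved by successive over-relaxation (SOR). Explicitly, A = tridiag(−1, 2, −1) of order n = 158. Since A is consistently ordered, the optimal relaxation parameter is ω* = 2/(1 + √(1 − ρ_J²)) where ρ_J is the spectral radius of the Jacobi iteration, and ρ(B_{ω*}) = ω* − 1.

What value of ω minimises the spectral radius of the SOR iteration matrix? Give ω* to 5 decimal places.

½·tridiag(1,0,1) at n=158: λ_k = cos(kπ/159); max |λ| at k=1 ⇒ ρ_J = cos(π/159) ≈ 0.99980.
root = sin(π/159) = 0.019757  (since 1−cos² = sin²).
So ω* = 2/1.019757 = 1.96125 (Young).
[ρ_SOR] ω* − 1 = 0.96125.

ω* = 1.96125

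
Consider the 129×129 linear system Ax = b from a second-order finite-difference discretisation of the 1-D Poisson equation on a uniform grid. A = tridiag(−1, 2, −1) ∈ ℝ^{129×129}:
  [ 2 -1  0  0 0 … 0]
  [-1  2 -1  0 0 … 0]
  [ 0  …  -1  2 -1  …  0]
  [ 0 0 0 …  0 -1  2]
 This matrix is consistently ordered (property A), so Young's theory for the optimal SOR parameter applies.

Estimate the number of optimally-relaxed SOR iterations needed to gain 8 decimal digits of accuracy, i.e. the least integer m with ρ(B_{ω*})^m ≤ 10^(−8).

B_J for the 129×129 system has eigenvalues cos(kπ/130); ρ_J = cos(π/130) = 0.9997080.
√(1−ρ_J²) simplifies to sin(π/130) = 0.0241637.
ω* = 2 / (1 + 0.0241637) = 2 / 1.0241637 ≈ 1.9528128.
ρ_SOR = ω* − 1 ≈ 0.9528128.
ρ_SOR^m ≤ 10^(−8) ⇔ m ≥ 8·ln10/(−ln 0.9528128) = 18.4207/0.0483368 = 381.091; m = ⌈381.091⌉ = 382.

m = 382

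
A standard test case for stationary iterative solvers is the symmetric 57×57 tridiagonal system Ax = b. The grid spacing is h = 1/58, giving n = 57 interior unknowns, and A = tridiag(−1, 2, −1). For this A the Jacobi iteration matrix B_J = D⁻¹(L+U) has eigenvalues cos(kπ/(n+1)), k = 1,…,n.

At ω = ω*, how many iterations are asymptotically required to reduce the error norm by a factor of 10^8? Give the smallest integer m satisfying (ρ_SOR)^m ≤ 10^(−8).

B_J for the 57×57 system has eigenvalues cos(kπ/58); ρ_J = cos(π/58) = 0.9985334.
√(1−ρ_J²) simplifies to sin(π/58) = 0.0541389.
ω* = 2 / (1 + 0.0541389) = 2 / 1.0541389 ≈ 1.8972832.
Hence ρ(B_{ω*}) = 1.8972832 − 1 = 0.8972832.
For 8 digits: m = 8·ln10 / (−ln 0.8972832) = 18.4207/0.108384 = 169.958; round up → m = 170.

m = 170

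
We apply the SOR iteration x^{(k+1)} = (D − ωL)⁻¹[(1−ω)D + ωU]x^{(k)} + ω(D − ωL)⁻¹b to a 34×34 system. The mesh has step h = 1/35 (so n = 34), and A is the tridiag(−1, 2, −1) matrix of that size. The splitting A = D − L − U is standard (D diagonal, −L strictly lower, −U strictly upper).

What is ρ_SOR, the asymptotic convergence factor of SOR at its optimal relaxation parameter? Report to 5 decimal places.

ρ_SOR = 0.83547

[ρ_J] n=34: ρ(B_J) = cos(π/(n+1)) = cos(π/35) = 0.99597.
√(1−ρ_J²) = |sin(π/35)| = 0.089639
ω* = 2 / (1 + 0.089639) = 2 / 1.089639 ≈ 1.83547.
[ρ_SOR] ω* − 1 = 0.83547.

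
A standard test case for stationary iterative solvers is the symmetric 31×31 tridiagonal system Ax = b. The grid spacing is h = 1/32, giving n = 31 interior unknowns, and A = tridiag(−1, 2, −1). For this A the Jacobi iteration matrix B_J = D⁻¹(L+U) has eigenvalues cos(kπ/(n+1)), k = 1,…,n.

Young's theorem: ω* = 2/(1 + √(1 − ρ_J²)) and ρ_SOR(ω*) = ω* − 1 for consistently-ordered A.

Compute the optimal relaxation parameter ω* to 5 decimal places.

ω* = 1.82147

ρ_J = max_k |cos(kπ/32)| = cos(π/32) = 0.99518
√(1−ρ_J²) = |sin(π/32)| = 0.098017
[ω*] 2 ÷ (1 + 0.098017) = 2 ÷ 1.098017 = 1.82147.
At ω = 1.82147 every |λ(B_ω)| = ω−1, so ρ_SOR = 0.82147.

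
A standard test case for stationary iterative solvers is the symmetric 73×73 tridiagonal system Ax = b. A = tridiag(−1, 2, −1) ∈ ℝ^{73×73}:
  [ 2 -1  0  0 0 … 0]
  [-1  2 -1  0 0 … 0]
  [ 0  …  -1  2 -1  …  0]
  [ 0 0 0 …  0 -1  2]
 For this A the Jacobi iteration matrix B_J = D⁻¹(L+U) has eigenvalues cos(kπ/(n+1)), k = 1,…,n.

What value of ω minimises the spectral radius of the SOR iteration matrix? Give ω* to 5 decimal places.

ω* = 1.91857

With n=73, ρ(Jacobi) = cos(π/74) = 0.99910.
√(1−ρ_J²) = |sin(π/74)| = 0.042441
[ω*] 2 ÷ (1 + 0.042441) = 2 ÷ 1.042441 = 1.91857.
ρ_SOR = ω* − 1 = 1.91857 − 1 = 0.91857.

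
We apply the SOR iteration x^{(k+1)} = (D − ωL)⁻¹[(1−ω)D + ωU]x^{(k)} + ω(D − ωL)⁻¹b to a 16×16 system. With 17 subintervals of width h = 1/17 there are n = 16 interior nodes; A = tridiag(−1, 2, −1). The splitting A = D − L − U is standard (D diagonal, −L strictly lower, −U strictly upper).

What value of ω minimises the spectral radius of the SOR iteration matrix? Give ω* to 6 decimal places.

ω* = 1.689547

ρ_J = max_k |cos(kπ/17)| = cos(π/17) = 0.982973
1 − cos²(π/17) = sin²(π/17) ⇒ √(1−ρ_J²) = sin(π/17) = 0.1837495.
Then 2/(1+√(1−ρ_J²)) = 2/(1+0.1837495); ω* = 2/1.1837495 = 1.689547.
and ρ(B_{ω*}) = 1.689547 − 1 = 0.689547.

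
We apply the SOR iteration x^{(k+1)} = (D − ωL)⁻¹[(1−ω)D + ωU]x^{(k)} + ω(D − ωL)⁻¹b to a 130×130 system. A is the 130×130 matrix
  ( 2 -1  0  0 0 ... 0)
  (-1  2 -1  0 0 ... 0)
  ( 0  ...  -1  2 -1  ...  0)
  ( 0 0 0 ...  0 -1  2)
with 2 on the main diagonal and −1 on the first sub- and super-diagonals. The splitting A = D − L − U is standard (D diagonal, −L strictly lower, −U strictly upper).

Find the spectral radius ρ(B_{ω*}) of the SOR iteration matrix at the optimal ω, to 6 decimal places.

ρ_SOR = 0.953164

n=130: λ(B_J) = 1 − λ(A)/2 = cos(kπ/131); k=1 gives ρ_J = 0.999712.
1 − cos²(π/131) = sin²(π/131) ⇒ √(1−ρ_J²) = sin(π/131) = 0.0239793.
ω* = 2 / (1 + 0.0239793) = 2 / 1.0239793 ≈ 1.953164.
[ρ_SOR] ω* − 1 = 0.953164.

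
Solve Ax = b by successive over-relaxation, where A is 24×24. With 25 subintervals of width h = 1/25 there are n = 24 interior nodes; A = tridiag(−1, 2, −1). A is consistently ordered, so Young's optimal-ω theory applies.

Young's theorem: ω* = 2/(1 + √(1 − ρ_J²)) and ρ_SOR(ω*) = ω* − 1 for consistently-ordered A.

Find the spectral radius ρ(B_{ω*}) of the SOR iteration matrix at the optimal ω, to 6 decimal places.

ρ_SOR = 0.777251

ρ_J = max_k |cos(kπ/25)| = cos(π/25) = 0.992115
1 − cos²(π/25) = sin²(π/25) ⇒ √(1−ρ_J²) = sin(π/25) = 0.1253332.
ω* = 2/(1+0.1253332) = 1.777251
and ρ(B_{ω*}) = 1.777251 − 1 = 0.777251.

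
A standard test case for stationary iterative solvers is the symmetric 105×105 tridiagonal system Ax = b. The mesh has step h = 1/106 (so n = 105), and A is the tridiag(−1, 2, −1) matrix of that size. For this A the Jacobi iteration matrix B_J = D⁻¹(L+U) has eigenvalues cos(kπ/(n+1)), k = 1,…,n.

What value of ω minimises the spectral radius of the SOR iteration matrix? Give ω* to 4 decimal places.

ρ_J = max_k |cos(kπ/106)| = cos(π/106) = 0.9996
root = sin(π/106) = 0.02963  (since 1−cos² = sin²).
ω* = 2/(1 + 0.02963) = 2/1.02963 = 1.9424.
and ρ(B_{ω*}) = 1.9424 − 1 = 0.9424.

ω* = 1.9424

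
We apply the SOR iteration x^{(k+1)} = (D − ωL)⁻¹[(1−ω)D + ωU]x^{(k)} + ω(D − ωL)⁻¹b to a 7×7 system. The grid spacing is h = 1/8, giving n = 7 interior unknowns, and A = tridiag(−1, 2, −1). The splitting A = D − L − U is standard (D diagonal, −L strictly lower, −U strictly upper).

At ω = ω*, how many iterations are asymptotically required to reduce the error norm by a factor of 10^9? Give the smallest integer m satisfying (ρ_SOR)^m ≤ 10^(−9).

m = 26

With n=7, ρ(Jacobi) = cos(π/8) = 0.9238795.
√(1 − cos²(π/8)) = sin(π/8) ≈ 0.3826834.
ω* = 2 / (1 + 0.3826834) = 2 / 1.3826834 ≈ 1.4464627.
and ρ(B_{ω*}) = 1.4464627 − 1 = 0.4464627.
ρ_SOR^m ≤ 10^(−9) ⇔ m ≥ 9·ln10/(−ln 0.4464627) = 20.7233/0.806399 = 25.699; m = ⌈25.699⌉ = 26.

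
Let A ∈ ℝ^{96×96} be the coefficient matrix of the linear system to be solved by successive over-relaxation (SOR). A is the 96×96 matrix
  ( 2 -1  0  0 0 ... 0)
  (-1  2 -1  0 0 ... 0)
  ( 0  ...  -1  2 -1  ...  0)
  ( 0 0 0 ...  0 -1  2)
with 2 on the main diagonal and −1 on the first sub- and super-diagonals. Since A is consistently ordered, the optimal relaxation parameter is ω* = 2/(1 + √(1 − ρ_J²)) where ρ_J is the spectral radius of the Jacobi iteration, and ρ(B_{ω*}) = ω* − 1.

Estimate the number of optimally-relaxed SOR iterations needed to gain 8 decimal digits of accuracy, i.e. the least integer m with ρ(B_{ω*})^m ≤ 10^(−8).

n=96: λ(B_J) = 1 − λ(A)/2 = cos(kπ/97); k=1 gives ρ_J = 0.9994756.
√(1−ρ_J²) = |sin(π/97)| = 0.0323819
Young: ω* = 2/(1+√(1−ρ_J²)) = 2/(1+0.0323819) = 2/1.0323819 = 1.9372676.
[ρ_SOR] ω* − 1 = 0.9372676.
m ≥ 8·ln10 / (−ln 0.9372676) = 284.330; smallest integer m = 285.

m = 285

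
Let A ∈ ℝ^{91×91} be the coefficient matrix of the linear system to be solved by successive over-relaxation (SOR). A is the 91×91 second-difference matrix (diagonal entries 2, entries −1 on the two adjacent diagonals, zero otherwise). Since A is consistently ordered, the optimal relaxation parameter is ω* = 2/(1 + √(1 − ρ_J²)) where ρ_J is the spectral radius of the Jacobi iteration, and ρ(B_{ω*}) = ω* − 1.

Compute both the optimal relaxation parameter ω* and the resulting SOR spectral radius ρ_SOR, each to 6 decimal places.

With n=91, ρ(Jacobi) = cos(π/92) = 0.999417.
root = sin(π/92) = 0.0341411  (since 1−cos² = sin²).
ω* = 2/(1 + 0.0341411) = 2/1.0341411 = 1.933972.
and ρ(B_{ω*}) = 1.933972 − 1 = 0.933972.

ω* = 1.933972, ρ_SOR = 0.933972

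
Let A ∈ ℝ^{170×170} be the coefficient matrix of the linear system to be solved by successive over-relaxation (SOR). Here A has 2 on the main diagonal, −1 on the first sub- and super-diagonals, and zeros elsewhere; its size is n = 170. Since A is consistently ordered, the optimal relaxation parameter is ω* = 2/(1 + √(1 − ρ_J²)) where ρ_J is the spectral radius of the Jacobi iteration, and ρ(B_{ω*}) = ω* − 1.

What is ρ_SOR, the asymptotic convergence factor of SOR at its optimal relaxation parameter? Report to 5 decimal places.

ρ_SOR = 0.96392

B_J for the 170×170 system has eigenvalues cos(kπ/171); ρ_J = cos(π/171) = 0.99983.
√(1−ρ_J²) = |sin(π/171)| = 0.018371
ω* = 2/(1+0.018371) = 1.96392
Hence ρ(B_{ω*}) = 1.96392 − 1 = 0.96392.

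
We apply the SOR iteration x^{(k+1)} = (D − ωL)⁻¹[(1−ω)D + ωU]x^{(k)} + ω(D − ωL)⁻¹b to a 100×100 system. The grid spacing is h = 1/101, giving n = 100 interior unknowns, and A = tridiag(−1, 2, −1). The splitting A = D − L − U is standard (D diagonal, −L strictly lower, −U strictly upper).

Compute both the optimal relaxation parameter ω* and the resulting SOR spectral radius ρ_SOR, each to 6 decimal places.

½·tridiag(1,0,1) at n=100: λ_k = cos(kπ/101); max |λ| at k=1 ⇒ ρ_J = cos(π/101) ≈ 0.999516.
root = sin(π/101) = 0.0310999  (since 1−cos² = sin²).
So ω* = 2/1.0310999 = 1.939676 (Young).
[ρ_SOR] ω* − 1 = 0.939676.

ω* = 1.939676, ρ_SOR = 0.939676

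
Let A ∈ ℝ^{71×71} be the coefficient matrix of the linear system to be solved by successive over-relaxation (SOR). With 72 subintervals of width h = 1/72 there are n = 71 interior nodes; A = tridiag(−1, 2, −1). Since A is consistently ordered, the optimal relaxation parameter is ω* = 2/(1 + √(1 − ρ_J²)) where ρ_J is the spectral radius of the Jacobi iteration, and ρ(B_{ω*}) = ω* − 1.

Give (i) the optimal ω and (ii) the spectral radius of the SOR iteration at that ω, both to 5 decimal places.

ρ_J = max_k |cos(kπ/72)| = cos(π/72) = 0.99905
√(1−ρ_J²) simplifies to sin(π/72) = 0.043619.
[ω*] 2 ÷ (1 + 0.043619) = 2 ÷ 1.043619 = 1.91641.
and ρ(B_{ω*}) = 1.91641 − 1 = 0.91641.

ω* = 1.91641, ρ_SOR = 0.91641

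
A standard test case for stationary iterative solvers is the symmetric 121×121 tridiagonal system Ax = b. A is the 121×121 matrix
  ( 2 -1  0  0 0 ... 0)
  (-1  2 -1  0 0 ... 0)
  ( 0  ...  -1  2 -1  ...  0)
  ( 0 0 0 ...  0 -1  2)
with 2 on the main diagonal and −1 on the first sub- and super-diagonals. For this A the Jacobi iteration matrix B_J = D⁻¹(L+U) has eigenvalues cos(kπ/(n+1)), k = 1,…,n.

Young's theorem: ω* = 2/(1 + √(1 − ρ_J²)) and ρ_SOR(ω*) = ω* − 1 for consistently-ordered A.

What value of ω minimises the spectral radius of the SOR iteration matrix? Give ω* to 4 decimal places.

[ρ_J] n=121: ρ(B_J) = cos(π/(n+1)) = cos(π/122) = 0.9997.
√(1−ρ_J²) simplifies to sin(π/122) = 0.02575.
ω* = 2 / (1 + 0.02575) = 2 / 1.02575 ≈ 1.9498.
[ρ_SOR] ω* − 1 = 0.9498.

ω* = 1.9498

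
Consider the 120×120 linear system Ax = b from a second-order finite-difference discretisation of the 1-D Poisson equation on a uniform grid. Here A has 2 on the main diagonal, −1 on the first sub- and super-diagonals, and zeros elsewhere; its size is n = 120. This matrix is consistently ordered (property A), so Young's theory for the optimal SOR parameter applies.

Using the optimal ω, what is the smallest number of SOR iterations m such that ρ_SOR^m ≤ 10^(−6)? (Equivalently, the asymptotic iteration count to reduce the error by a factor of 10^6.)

m = 267

B_J for the 120×120 system has eigenvalues cos(kπ/121); ρ_J = cos(π/121) = 0.9996630.
√(1−ρ_J²) = |sin(π/121)| = 0.0259607
So ω* = 2/1.0259607 = 1.9493924 (Young).
ρ_SOR = ω* − 1 ≈ 0.9493924.
(0.9493924)^m ≤ 10^{−6}  ⇒  m·ln(0.9493924) ≤ −6·ln10  ⇒  m ≥ 266.025  ⇒  m = 267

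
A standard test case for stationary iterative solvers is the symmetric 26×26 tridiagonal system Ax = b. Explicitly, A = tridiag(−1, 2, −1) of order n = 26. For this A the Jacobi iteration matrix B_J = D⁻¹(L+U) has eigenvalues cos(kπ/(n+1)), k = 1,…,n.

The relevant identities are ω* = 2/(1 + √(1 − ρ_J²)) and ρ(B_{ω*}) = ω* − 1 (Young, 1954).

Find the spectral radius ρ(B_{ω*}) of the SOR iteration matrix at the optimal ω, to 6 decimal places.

½·tridiag(1,0,1) at n=26: λ_k = cos(kπ/27); max |λ| at k=1 ⇒ ρ_J = cos(π/27) ≈ 0.993238.
root = sin(π/27) = 0.1160929  (since 1−cos² = sin²).
[ω*] 2 ÷ (1 + 0.1160929) = 2 ÷ 1.1160929 = 1.791966.
ρ_SOR = ω* − 1 = 1.791966 − 1 = 0.791966.

ρ_SOR = 0.791966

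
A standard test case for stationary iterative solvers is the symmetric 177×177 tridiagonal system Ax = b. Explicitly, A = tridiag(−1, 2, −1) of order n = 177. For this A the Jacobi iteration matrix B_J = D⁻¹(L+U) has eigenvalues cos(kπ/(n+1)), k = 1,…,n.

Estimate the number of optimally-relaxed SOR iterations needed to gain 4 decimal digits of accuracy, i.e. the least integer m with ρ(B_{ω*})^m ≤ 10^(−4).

m = 261

½·tridiag(1,0,1) at n=177: λ_k = cos(kπ/178); max |λ| at k=1 ⇒ ρ_J = cos(π/178) ≈ 0.9998443.
√(1−ρ_J²) simplifies to sin(π/178) = 0.0176485.
[ω*] 2 ÷ (1 + 0.0176485) = 2 ÷ 1.0176485 = 1.9653151.
Hence ρ(B_{ω*}) = 1.9653151 − 1 = 0.9653151.
For 4 digits: m = 4·ln10 / (−ln 0.9653151) = 9.21034/0.0353007 = 260.911; round up → m = 261.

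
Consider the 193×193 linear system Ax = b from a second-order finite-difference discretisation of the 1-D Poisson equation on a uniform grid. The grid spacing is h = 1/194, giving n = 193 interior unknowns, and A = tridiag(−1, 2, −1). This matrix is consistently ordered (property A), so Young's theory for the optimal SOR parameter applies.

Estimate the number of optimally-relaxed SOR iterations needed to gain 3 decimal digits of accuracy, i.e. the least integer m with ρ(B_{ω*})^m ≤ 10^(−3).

ρ_J = max_k |cos(kπ/194)| = cos(π/194) = 0.9998689
√(1−ρ_J²) = |sin(π/194)| = 0.0161931
So ω* = 2/1.0161931 = 1.9681299 (Young).
ρ(B_{ω*}) = ω*−1 = 0.9681299
ρ_SOR^m ≤ 10^(−3) ⇔ m ≥ 3·ln10/(−ln 0.9681299) = 6.90776/0.032389 = 213.275; m = ⌈213.275⌉ = 214.

m = 214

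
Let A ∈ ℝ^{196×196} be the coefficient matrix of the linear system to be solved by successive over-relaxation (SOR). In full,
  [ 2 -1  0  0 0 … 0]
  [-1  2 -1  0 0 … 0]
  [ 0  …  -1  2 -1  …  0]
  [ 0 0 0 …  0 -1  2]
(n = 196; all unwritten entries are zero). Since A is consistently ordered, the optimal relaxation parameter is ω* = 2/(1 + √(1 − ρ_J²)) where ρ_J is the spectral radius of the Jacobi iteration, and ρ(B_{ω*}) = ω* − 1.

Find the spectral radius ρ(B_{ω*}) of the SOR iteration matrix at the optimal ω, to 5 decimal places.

B_J for the 196×196 system has eigenvalues cos(kπ/197); ρ_J = cos(π/197) = 0.99987.
1 − cos²(π/197) = sin²(π/197) ⇒ √(1−ρ_J²) = sin(π/197) = 0.015946.
ω* = 2 / (1 + 0.015946) = 2 / 1.015946 ≈ 1.96861.
[ρ_SOR] ω* − 1 = 0.96861.

ρ_SOR = 0.96861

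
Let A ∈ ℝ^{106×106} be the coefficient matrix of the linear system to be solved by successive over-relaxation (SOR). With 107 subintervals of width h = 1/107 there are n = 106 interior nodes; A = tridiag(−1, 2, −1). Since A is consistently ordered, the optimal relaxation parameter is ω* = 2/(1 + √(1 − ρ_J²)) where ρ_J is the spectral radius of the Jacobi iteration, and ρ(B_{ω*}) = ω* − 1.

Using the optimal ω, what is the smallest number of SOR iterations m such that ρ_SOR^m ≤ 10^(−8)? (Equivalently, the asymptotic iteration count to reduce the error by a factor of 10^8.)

With n=106, ρ(Jacobi) = cos(π/107) = 0.9995690.
√(1−ρ_J²) = |sin(π/107)| = 0.0293565
[ω*] 2 ÷ (1 + 0.0293565) = 2 ÷ 1.0293565 = 1.9429615.
ρ(B_{ω*}) = ω*−1 = 0.9429615
ρ_SOR^m ≤ 10^(−8) ⇔ m ≥ 8·ln10/(−ln 0.9429615) = 18.4207/0.0587298 = 313.652; m = ⌈313.652⌉ = 314.

m = 314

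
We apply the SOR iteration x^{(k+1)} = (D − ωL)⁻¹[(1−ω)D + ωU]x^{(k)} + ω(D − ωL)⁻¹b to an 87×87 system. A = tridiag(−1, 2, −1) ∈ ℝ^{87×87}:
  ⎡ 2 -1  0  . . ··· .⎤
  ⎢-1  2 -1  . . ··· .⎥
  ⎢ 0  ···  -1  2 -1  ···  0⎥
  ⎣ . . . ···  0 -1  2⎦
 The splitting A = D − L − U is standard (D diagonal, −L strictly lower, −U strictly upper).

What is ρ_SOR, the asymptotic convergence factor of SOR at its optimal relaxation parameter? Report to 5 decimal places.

ρ_SOR = 0.93108

½·tridiag(1,0,1) at n=87: λ_k = cos(kπ/88); max |λ| at k=1 ⇒ ρ_J = cos(π/88) ≈ 0.99936.
√(1 − cos²(π/88)) = sin(π/88) ≈ 0.035692.
[ω*] 2 ÷ (1 + 0.035692) = 2 ÷ 1.035692 = 1.93108.
At ω = 1.93108 every |λ(B_ω)| = ω−1, so ρ_SOR = 0.93108.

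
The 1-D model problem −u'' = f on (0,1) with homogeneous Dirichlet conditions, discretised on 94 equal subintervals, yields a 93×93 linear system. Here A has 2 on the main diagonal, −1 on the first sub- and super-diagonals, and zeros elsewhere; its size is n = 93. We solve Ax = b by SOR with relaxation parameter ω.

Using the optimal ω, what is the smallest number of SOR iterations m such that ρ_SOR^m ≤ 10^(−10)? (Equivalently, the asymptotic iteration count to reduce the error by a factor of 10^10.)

m = 345

n=93: λ(B_J) = 1 − λ(A)/2 = cos(kπ/94); k=1 gives ρ_J = 0.9994416.
√(1−ρ_J²) simplifies to sin(π/94) = 0.0334150.
ω* = 2/(1+0.0334150) = 1.9353309
[ρ_SOR] ω* − 1 = 0.9353309.
ρ_SOR^m ≤ 10^(−10) ⇔ m ≥ 10·ln10/(−ln 0.9353309) = 23.0259/0.0668549 = 344.416; m = ⌈344.416⌉ = 345.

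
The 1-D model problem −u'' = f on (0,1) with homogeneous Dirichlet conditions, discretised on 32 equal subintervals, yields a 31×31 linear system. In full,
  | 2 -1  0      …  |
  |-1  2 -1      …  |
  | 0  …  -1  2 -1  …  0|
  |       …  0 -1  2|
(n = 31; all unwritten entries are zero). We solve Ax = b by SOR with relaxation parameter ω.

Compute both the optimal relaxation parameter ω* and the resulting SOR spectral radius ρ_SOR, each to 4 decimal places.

ω* = 1.8215, ρ_SOR = 0.8215

[ρ_J] n=31: ρ(B_J) = cos(π/(n+1)) = cos(π/32) = 0.9952.
√(1−ρ_J²) simplifies to sin(π/32) = 0.09802.
Then 2/(1+√(1−ρ_J²)) = 2/(1+0.09802); ω* = 2/1.09802 = 1.8215.
ρ_SOR = ω* − 1 = 1.8215 − 1 = 0.8215.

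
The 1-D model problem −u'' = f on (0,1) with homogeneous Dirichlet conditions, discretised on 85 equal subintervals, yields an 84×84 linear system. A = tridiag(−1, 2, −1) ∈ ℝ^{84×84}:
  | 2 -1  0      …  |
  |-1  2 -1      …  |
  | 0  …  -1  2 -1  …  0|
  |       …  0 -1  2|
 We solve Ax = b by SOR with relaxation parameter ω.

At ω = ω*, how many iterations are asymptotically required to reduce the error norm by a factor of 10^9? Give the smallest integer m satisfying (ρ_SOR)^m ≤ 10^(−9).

m = 281

B_J for the 84×84 system has eigenvalues cos(kπ/85); ρ_J = cos(π/85) = 0.9993171.
√(1 − cos²(π/85)) = sin(π/85) ≈ 0.0369515.
Then 2/(1+√(1−ρ_J²)) = 2/(1+0.0369515); ω* = 2/1.0369515 = 1.9287305.
and ρ(B_{ω*}) = 1.9287305 − 1 = 0.9287305.
m ≥ 9·ln10 / (−ln 0.9287305) = 280.284; smallest integer m = 281.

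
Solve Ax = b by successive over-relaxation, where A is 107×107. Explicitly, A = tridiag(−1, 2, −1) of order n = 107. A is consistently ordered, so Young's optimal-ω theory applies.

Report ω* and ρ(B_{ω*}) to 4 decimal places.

ω* = 1.9435, ρ_SOR = 0.9435

ρ_J = max_k |cos(kπ/108)| = cos(π/108) = 0.9996
√(1−ρ_J²) simplifies to sin(π/108) = 0.02908.
ω* = 2 / (1 + 0.02908) = 2 / 1.02908 ≈ 1.9435.
ρ(B_{ω*}) = ω*−1 = 0.9435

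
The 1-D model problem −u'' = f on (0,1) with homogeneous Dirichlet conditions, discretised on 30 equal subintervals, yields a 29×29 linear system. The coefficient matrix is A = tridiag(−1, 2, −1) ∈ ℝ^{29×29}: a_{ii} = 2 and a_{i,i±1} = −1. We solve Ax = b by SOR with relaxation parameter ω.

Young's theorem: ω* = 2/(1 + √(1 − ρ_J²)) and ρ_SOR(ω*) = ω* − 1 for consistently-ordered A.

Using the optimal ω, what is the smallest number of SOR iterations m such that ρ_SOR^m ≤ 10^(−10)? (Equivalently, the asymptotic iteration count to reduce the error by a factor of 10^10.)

With n=29, ρ(Jacobi) = cos(π/30) = 0.9945219.
√(1−ρ_J²) simplifies to sin(π/30) = 0.1045285.
Then 2/(1+√(1−ρ_J²)) = 2/(1+0.1045285); ω* = 2/1.1045285 = 1.8107274.
ρ_SOR = ω* − 1 ≈ 0.8107274.
ρ_SOR^m ≤ 10^(−10) ⇔ m ≥ 10·ln10/(−ln 0.8107274) = 23.0259/0.209823 = 109.740; m = ⌈109.740⌉ = 110.

m = 110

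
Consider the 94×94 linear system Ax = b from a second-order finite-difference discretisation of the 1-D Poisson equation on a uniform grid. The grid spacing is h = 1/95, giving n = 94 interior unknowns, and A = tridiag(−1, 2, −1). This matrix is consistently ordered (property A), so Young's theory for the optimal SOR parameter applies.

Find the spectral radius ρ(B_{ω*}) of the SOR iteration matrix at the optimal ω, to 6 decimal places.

ρ_SOR = 0.935990

[ρ_J] n=94: ρ(B_J) = cos(π/(n+1)) = cos(π/95) = 0.999453.
√(1−ρ_J²) = |sin(π/95)| = 0.0330634
[ω*] 2 ÷ (1 + 0.0330634) = 2 ÷ 1.0330634 = 1.935990.
ρ(B_{ω*}) = ω*−1 = 0.935990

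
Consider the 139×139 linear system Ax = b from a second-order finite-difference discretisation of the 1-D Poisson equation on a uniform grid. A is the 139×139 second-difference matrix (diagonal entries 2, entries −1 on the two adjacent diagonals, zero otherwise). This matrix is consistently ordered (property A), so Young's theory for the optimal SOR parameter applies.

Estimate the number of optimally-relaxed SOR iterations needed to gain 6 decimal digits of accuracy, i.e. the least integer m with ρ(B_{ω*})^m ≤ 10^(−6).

m = 308

[ρ_J] n=139: ρ(B_J) = cos(π/(n+1)) = cos(π/140) = 0.9997482.
√(1 − cos²(π/140)) = sin(π/140) ≈ 0.0224381.
ω* = 2/(1 + 0.0224381) = 2/1.0224381 = 1.9561086.
ρ_SOR = ω* − 1 = 1.9561086 − 1 = 0.9561086.
Need (0.9561086)^m ≤ 10^(−6): m ≥ 6·ln10/|ln 0.9561086| = 13.8155/0.0448838 = 307.806 ⇒ m = 308.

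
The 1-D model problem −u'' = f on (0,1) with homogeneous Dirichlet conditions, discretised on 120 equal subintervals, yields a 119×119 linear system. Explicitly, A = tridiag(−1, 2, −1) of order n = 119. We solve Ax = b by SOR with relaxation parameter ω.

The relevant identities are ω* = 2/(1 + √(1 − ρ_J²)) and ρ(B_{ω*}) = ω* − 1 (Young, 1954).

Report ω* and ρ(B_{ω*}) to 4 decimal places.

½·tridiag(1,0,1) at n=119: λ_k = cos(kπ/120); max |λ| at k=1 ⇒ ρ_J = cos(π/120) ≈ 0.9997.
√(1−ρ_J²) = |sin(π/120)| = 0.02618
ω* = 2/(1 + 0.02618) = 2/1.02618 = 1.9490.
ρ_SOR = ω* − 1 = 1.9490 − 1 = 0.9490.

ω* = 1.9490, ρ_SOR = 0.9490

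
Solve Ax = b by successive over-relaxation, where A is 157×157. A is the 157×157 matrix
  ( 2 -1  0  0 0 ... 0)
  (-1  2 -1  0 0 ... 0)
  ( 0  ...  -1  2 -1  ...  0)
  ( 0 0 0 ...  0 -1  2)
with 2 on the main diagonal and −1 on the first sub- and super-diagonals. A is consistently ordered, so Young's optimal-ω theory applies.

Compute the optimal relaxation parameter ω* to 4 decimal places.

ω* = 1.9610

spectrum of D⁻¹(L+U) = {cos(kπ/158) : 1≤k≤157}; ρ_J = cos(π/158) = 0.9998.
√(1 − cos²(π/158)) = sin(π/158) ≈ 0.01988.
ω* = 2/(1+0.01988) = 1.9610
At ω = 1.9610 every |λ(B_ω)| = ω−1, so ρ_SOR = 0.9610.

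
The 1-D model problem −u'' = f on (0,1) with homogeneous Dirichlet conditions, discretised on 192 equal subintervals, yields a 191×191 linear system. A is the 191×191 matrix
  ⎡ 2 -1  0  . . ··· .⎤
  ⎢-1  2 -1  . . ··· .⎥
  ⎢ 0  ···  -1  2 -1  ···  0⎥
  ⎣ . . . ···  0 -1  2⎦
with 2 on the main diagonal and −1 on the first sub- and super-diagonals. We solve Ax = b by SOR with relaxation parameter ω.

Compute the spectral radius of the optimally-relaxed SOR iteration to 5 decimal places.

[ρ_J] n=191: ρ(B_J) = cos(π/(n+1)) = cos(π/192) = 0.99987.
√(1−ρ_J²) = |sin(π/192)| = 0.016362
[ω*] 2 ÷ (1 + 0.016362) = 2 ÷ 1.016362 = 1.96780.
Hence ρ(B_{ω*}) = 1.96780 − 1 = 0.96780.

ρ_SOR = 0.96780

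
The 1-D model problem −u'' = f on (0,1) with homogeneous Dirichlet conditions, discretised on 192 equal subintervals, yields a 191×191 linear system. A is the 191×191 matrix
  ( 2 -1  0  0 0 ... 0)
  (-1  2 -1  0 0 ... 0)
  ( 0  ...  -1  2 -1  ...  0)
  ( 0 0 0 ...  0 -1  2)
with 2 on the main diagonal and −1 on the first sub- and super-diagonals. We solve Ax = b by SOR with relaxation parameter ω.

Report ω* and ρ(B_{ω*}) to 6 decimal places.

B_J for the 191×191 system has eigenvalues cos(kπ/192); ρ_J = cos(π/192) = 0.999866.
√(1 − cos²(π/192)) = sin(π/192) ≈ 0.0163617.
[ω*] 2 ÷ (1 + 0.0163617) = 2 ÷ 1.0163617 = 1.967803.
[ρ_SOR] ω* − 1 = 0.967803.

ω* = 1.967803, ρ_SOR = 0.967803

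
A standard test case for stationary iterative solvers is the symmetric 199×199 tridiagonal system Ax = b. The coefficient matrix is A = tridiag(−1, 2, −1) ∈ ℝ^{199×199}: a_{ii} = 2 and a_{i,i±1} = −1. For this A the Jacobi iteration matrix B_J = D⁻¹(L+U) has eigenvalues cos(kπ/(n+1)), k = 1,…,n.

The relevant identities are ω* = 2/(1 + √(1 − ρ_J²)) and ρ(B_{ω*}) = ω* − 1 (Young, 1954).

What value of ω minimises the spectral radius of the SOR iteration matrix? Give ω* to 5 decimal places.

ω* = 1.96907

ρ_J = max_k |cos(kπ/200)| = cos(π/200) = 0.99988
√(1−ρ_J²) simplifies to sin(π/200) = 0.015707.
Young: ω* = 2/(1+√(1−ρ_J²)) = 2/(1+0.015707) = 2/1.015707 = 1.96907.
ρ_SOR = ω* − 1 ≈ 0.96907.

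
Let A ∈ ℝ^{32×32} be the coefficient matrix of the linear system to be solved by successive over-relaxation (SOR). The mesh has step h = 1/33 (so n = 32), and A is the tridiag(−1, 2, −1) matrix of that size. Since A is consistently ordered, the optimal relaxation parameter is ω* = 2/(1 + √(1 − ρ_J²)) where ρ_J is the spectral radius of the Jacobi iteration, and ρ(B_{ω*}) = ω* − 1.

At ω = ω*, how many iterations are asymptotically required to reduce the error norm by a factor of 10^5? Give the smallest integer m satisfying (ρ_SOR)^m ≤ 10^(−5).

[ρ_J] n=32: ρ(B_J) = cos(π/(n+1)) = cos(π/33) = 0.9954719.
root = sin(π/33) = 0.0950560  (since 1−cos² = sin²).
ω* = 2/(1+0.0950560) = 1.8263906
ρ(B_{ω*}) = ω*−1 = 0.8263906
Need (0.8263906)^m ≤ 10^(−5): m ≥ 5·ln10/|ln 0.8263906| = 11.5129/0.190688 = 60.376 ⇒ m = 61.

m = 61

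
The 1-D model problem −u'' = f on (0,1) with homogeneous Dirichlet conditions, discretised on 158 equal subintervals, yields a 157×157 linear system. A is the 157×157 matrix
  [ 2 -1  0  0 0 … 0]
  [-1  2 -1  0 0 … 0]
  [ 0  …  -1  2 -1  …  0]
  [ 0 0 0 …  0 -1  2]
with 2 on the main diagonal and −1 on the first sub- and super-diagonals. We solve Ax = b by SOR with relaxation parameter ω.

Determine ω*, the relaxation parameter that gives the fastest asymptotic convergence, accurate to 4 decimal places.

ω* = 1.9610

spectrum of D⁻¹(L+U) = {cos(kπ/158) : 1≤k≤157}; ρ_J = cos(π/158) = 0.9998.
√(1 − cos²(π/158)) = sin(π/158) ≈ 0.01988.
ω* = 2/(1 + 0.01988) = 2/1.01988 = 1.9610.
[ρ_SOR] ω* − 1 = 0.9610.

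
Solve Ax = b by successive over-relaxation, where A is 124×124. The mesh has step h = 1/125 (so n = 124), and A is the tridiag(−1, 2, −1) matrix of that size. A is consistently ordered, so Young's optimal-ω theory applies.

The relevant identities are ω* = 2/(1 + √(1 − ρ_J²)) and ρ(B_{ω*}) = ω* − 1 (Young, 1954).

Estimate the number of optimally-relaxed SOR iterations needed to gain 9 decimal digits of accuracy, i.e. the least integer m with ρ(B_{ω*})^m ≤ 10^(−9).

m = 413

n=124: λ(B_J) = 1 − λ(A)/2 = cos(kπ/125); k=1 gives ρ_J = 0.9996842.
√(1−ρ_J²) = |sin(π/125)| = 0.0251301
Young: ω* = 2/(1+√(1−ρ_J²)) = 2/(1+0.0251301) = 2/1.0251301 = 1.9509719.
Hence ρ(B_{ω*}) = 1.9509719 − 1 = 0.9509719.
For 9 digits: m = 9·ln10 / (−ln 0.9509719) = 20.7233/0.0502708 = 412.233; round up → m = 413.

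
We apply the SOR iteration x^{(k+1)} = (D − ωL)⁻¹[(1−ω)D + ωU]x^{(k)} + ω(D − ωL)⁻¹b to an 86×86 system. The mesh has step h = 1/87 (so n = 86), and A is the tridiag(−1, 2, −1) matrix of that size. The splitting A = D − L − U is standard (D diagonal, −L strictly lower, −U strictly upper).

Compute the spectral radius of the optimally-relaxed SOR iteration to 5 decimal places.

ρ_SOR = 0.93031

spectrum of D⁻¹(L+U) = {cos(kπ/87) : 1≤k≤86}; ρ_J = cos(π/87) = 0.99935.
√(1−ρ_J²) simplifies to sin(π/87) = 0.036102.
ω* = 2 / (1 + 0.036102) = 2 / 1.036102 ≈ 1.93031.
and ρ(B_{ω*}) = 1.93031 − 1 = 0.93031.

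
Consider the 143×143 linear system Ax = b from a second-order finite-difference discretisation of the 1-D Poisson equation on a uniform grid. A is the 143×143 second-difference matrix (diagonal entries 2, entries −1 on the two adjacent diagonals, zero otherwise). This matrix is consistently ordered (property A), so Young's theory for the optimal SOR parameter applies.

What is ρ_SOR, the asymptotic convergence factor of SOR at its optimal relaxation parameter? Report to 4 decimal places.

With n=143, ρ(Jacobi) = cos(π/144) = 0.9998.
√(1−ρ_J²) simplifies to sin(π/144) = 0.02181.
ω* = 2 / (1 + 0.02181) = 2 / 1.02181 ≈ 1.9573.
ρ_SOR = ω* − 1 = 1.9573 − 1 = 0.9573.

ρ_SOR = 0.9573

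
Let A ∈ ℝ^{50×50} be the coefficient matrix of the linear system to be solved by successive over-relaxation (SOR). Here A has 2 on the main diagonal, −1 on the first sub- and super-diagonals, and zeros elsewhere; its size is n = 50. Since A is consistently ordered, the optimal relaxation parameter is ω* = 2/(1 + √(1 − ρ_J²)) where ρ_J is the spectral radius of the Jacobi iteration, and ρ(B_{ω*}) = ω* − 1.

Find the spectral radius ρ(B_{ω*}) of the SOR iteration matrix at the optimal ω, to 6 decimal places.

ρ_SOR = 0.884018

[ρ_J] n=50: ρ(B_J) = cos(π/(n+1)) = cos(π/51) = 0.998103.
√(1−ρ_J²) simplifies to sin(π/51) = 0.0615609.
Then 2/(1+√(1−ρ_J²)) = 2/(1+0.0615609); ω* = 2/1.0615609 = 1.884018.
At ω = 1.884018 every |λ(B_ω)| = ω−1, so ρ_SOR = 0.884018.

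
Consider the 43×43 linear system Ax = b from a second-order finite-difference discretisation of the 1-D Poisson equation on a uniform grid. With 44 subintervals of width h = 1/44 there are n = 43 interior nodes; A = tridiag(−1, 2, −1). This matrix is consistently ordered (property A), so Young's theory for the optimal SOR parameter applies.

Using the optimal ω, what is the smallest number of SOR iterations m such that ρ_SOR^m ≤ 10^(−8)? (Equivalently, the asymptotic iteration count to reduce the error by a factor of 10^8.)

ρ_J = max_k |cos(kπ/44)| = cos(π/44) = 0.9974521
√(1−ρ_J²) = |sin(π/44)| = 0.0713392
Young: ω* = 2/(1+√(1−ρ_J²)) = 2/(1+0.0713392) = 2/1.0713392 = 1.8668224.
At ω = 1.8668224 every |λ(B_ω)| = ω−1, so ρ_SOR = 0.8668224.
(0.8668224)^m ≤ 10^{−8}  ⇒  m·ln(0.8668224) ≤ −8·ln10  ⇒  m ≥ 128.887  ⇒  m = 129

m = 129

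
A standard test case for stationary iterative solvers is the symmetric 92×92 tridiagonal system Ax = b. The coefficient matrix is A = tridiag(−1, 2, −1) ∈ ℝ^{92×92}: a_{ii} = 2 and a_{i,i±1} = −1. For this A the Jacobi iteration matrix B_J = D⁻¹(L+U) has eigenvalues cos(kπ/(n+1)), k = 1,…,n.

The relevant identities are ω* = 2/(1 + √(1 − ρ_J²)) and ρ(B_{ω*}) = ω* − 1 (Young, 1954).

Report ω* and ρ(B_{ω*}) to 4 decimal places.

ω* = 1.9347, ρ_SOR = 0.9347

spectrum of D⁻¹(L+U) = {cos(kπ/93) : 1≤k≤92}; ρ_J = cos(π/93) = 0.9994.
root = sin(π/93) = 0.03377  (since 1−cos² = sin²).
So ω* = 2/1.03377 = 1.9347 (Young).
At ω = 1.9347 every |λ(B_ω)| = ω−1, so ρ_SOR = 0.9347.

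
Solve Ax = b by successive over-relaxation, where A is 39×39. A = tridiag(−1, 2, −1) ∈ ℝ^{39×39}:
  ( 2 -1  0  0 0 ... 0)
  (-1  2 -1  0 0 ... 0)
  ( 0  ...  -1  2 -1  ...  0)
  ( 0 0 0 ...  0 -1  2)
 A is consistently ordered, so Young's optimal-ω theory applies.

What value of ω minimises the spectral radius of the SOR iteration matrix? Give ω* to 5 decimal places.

½·tridiag(1,0,1) at n=39: λ_k = cos(kπ/40); max |λ| at k=1 ⇒ ρ_J = cos(π/40) ≈ 0.99692.
1 − cos²(π/40) = sin²(π/40) ⇒ √(1−ρ_J²) = sin(π/40) = 0.078459.
Then 2/(1+√(1−ρ_J²)) = 2/(1+0.078459); ω* = 2/1.078459 = 1.85450.
ρ_SOR = ω* − 1 = 1.85450 − 1 = 0.85450.

ω* = 1.85450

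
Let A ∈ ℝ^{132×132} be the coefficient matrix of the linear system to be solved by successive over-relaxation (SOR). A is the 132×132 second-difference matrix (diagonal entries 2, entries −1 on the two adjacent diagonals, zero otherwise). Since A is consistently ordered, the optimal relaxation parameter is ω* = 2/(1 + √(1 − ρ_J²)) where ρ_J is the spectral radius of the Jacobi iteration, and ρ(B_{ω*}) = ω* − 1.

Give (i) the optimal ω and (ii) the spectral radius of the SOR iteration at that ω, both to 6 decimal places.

n=132: λ(B_J) = 1 − λ(A)/2 = cos(kπ/133); k=1 gives ρ_J = 0.999721.
√(1−ρ_J²) simplifies to sin(π/133) = 0.0236188.
ω* = 2/(1 + 0.0236188) = 2/1.0236188 = 1.953852.
ρ(B_{ω*}) = ω*−1 = 0.953852

ω* = 1.953852, ρ_SOR = 0.953852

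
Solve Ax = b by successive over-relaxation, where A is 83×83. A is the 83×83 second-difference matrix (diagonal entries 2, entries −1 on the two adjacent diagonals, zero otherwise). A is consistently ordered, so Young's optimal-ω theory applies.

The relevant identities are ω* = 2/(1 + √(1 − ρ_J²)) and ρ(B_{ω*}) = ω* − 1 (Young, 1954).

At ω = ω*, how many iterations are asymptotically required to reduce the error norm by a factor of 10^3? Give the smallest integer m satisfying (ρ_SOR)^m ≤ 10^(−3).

m = 93

½·tridiag(1,0,1) at n=83: λ_k = cos(kπ/84); max |λ| at k=1 ⇒ ρ_J = cos(π/84) ≈ 0.9993007.
√(1−ρ_J²) = |sin(π/84)| = 0.0373912
ω* = 2 / (1 + 0.0373912) = 2 / 1.0373912 ≈ 1.9279130.
Hence ρ(B_{ω*}) = 1.9279130 − 1 = 0.9279130.
ρ_SOR^m ≤ 10^(−3) ⇔ m ≥ 3·ln10/(−ln 0.9279130) = 6.90776/0.0748173 = 92.328; m = ⌈92.328⌉ = 93.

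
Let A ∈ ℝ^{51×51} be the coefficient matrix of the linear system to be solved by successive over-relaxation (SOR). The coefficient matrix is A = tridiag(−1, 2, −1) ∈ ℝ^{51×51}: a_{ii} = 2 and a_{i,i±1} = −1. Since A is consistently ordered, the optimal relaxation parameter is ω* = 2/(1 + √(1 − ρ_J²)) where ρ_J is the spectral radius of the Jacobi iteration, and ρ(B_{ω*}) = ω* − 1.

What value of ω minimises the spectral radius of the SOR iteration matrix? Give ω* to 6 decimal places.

ω* = 1.886119

[ρ_J] n=51: ρ(B_J) = cos(π/(n+1)) = cos(π/52) = 0.998176.
√(1 − cos²(π/52)) = sin(π/52) ≈ 0.0603785.
So ω* = 2/1.0603785 = 1.886119 (Young).
[ρ_SOR] ω* − 1 = 0.886119.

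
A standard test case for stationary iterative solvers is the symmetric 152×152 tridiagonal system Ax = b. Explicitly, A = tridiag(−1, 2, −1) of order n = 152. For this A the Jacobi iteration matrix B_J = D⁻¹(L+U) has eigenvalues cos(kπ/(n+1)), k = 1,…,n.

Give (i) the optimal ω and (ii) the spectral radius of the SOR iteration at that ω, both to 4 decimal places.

[ρ_J] n=152: ρ(B_J) = cos(π/(n+1)) = cos(π/153) = 0.9998.
root = sin(π/153) = 0.02053  (since 1−cos² = sin²).
[ω*] 2 ÷ (1 + 0.02053) = 2 ÷ 1.02053 = 1.9598.
ρ_SOR = ω* − 1 = 1.9598 − 1 = 0.9598.

ω* = 1.9598, ρ_SOR = 0.9598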